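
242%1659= 242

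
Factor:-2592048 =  -2^4 * 3^1*54001^1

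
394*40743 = 16052742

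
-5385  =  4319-9704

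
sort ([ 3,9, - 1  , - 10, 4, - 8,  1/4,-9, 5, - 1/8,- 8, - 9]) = [ - 10, - 9,  -  9,-8, - 8,-1,-1/8, 1/4,3, 4,5, 9]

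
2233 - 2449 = - 216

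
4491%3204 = 1287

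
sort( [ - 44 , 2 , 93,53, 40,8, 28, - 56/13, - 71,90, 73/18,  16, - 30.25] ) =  [ - 71, - 44, - 30.25, - 56/13, 2, 73/18,8,16,28, 40,53,  90, 93]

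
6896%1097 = 314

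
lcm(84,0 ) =0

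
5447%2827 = 2620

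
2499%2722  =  2499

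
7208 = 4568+2640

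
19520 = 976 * 20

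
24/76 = 6/19 = 0.32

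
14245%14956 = 14245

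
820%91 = 1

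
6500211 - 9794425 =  - 3294214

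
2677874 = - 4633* (-578 )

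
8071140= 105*76868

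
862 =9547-8685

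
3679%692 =219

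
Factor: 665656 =2^3*83207^1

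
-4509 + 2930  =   - 1579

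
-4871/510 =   -  4871/510=- 9.55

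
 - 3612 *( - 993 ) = 3586716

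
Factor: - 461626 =-2^1*11^1*20983^1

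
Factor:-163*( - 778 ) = 2^1*163^1 * 389^1=126814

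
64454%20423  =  3185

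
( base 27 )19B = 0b1111010111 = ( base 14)503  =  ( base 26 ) 1BL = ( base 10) 983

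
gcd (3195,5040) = 45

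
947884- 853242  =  94642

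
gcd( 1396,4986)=2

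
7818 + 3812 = 11630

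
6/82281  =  2/27427  =  0.00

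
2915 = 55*53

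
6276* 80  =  502080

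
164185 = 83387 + 80798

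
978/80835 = 326/26945 = 0.01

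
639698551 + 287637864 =927336415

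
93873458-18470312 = 75403146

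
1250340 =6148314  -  4897974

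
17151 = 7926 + 9225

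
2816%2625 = 191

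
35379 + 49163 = 84542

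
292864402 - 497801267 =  - 204936865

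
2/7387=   2/7387 = 0.00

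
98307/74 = 98307/74 = 1328.47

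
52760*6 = 316560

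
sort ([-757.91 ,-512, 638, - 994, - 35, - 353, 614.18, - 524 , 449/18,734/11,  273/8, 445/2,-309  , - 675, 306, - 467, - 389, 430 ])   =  [ - 994, - 757.91, - 675, - 524, - 512, - 467, - 389, -353, - 309, - 35, 449/18,  273/8, 734/11 , 445/2, 306, 430, 614.18,638]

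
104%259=104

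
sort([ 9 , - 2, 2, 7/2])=[ - 2, 2, 7/2, 9]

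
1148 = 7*164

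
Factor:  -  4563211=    - 19^1*240169^1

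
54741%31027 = 23714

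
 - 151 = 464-615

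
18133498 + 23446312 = 41579810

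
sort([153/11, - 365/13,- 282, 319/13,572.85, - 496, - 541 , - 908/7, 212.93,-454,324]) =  [ - 541, - 496, - 454,-282,  -  908/7, - 365/13 , 153/11, 319/13,  212.93,324, 572.85] 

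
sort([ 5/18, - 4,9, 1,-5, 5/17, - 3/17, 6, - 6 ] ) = [ - 6, - 5,-4 , - 3/17 , 5/18, 5/17, 1,6,9 ] 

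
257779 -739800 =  - 482021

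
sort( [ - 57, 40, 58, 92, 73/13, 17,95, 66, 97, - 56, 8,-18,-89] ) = [ - 89, - 57, -56,-18, 73/13,8,17,40,  58,  66 , 92,95,97]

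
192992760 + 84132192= 277124952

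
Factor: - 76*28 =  - 2128 = - 2^4*7^1*19^1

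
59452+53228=112680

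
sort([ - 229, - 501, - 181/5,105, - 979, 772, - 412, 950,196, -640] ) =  [ - 979,-640, - 501, - 412, - 229,-181/5,105, 196,772,950]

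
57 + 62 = 119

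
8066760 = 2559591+5507169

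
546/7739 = 546/7739  =  0.07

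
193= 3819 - 3626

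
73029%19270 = 15219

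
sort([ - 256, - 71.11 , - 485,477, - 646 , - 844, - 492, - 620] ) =[- 844 , - 646,-620, - 492, - 485, - 256,-71.11, 477]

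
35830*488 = 17485040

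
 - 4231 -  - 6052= 1821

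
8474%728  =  466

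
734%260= 214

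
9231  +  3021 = 12252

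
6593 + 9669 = 16262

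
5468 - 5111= 357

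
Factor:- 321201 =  - 3^2*89^1*401^1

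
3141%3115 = 26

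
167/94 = 1 + 73/94=1.78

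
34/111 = 34/111 = 0.31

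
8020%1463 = 705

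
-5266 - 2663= - 7929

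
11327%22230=11327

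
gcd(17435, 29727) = 1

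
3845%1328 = 1189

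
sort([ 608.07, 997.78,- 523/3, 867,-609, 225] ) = [ - 609, - 523/3,225,  608.07 , 867,997.78 ]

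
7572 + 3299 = 10871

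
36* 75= 2700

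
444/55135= 444/55135 =0.01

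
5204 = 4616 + 588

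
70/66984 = 35/33492 = 0.00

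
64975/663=64975/663 =98.00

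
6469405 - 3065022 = 3404383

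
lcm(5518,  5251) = 325562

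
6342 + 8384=14726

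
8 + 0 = 8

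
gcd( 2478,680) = 2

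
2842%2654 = 188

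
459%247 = 212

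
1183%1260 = 1183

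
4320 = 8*540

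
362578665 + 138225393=500804058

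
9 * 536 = 4824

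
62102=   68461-6359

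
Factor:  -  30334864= - 2^4*7^1*31^1 * 8737^1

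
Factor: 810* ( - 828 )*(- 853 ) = 572090040 = 2^3*3^6*5^1 *23^1*853^1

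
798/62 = 399/31=12.87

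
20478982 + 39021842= 59500824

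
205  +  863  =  1068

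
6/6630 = 1/1105 = 0.00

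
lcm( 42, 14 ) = 42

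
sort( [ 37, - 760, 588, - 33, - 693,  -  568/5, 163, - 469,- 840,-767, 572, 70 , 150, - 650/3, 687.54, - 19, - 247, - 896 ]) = [ - 896 , - 840, - 767, - 760,-693, - 469, - 247,-650/3, - 568/5, - 33, - 19, 37, 70, 150,163,572, 588 , 687.54 ]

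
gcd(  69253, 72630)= 1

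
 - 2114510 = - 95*22258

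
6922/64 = 108 + 5/32 = 108.16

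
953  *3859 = 3677627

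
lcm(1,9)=9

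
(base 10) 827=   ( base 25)182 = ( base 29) SF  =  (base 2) 1100111011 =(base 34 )OB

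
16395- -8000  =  24395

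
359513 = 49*7337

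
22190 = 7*3170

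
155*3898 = 604190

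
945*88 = 83160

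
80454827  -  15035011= 65419816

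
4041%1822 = 397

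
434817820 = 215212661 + 219605159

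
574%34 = 30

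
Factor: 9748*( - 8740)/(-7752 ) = 560510/51 = 2^1 * 3^(  -  1) * 5^1 * 17^( - 1)*23^1 * 2437^1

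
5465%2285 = 895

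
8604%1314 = 720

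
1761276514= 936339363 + 824937151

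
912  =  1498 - 586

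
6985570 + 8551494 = 15537064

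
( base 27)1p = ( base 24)24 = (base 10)52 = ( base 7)103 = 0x34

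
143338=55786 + 87552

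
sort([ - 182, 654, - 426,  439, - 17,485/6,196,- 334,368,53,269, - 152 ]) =[ - 426, - 334, - 182, -152,-17, 53,485/6, 196, 269,  368,439,654 ] 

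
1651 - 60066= -58415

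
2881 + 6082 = 8963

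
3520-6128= - 2608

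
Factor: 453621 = 3^1*7^1*21601^1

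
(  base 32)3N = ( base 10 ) 119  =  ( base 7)230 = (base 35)3e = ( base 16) 77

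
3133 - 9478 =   -  6345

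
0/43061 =0 = 0.00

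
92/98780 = 23/24695 = 0.00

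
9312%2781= 969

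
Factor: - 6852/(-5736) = 2^ (-1 )*239^( - 1)*571^1 = 571/478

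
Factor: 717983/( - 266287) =  -  349^( - 1 )*941^1 = - 941/349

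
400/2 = 200 =200.00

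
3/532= 3/532 = 0.01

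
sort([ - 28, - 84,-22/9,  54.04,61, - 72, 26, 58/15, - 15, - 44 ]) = [ -84, - 72 , - 44,-28, - 15, - 22/9, 58/15, 26, 54.04, 61] 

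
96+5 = 101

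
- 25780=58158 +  - 83938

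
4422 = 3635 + 787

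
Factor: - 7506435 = -3^1*5^1*17^1*29437^1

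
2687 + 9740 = 12427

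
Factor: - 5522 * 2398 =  - 13241756 = - 2^2  *  11^2*109^1 * 251^1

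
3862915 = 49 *78835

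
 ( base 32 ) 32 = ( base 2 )1100010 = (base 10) 98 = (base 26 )3K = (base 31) 35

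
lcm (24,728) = 2184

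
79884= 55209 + 24675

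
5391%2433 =525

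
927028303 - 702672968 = 224355335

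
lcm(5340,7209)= 144180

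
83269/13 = 83269/13 = 6405.31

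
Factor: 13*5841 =75933  =  3^2*11^1*13^1*59^1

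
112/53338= 56/26669 = 0.00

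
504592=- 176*(-2867 ) 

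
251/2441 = 251/2441 = 0.10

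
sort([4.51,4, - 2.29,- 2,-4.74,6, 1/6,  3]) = [ - 4.74, - 2.29, - 2  ,  1/6, 3,4, 4.51  ,  6 ] 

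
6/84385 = 6/84385 = 0.00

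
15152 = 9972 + 5180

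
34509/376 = 34509/376 = 91.78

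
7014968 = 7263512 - 248544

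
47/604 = 47/604 = 0.08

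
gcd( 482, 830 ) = 2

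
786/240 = 3+11/40 = 3.27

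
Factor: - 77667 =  - 3^1*25889^1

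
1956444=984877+971567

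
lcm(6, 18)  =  18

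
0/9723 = 0 = 0.00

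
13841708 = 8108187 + 5733521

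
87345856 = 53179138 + 34166718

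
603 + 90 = 693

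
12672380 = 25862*490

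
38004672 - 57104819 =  - 19100147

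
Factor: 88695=3^5*5^1*73^1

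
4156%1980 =196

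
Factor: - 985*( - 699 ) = 3^1*5^1*197^1*233^1 = 688515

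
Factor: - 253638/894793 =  - 2^1*3^3*7^1*11^1*61^1*894793^( - 1) 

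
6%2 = 0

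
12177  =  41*297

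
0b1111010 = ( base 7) 233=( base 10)122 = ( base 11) 101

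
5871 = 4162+1709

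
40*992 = 39680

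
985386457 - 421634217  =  563752240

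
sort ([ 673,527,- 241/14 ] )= [-241/14, 527, 673]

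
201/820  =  201/820 =0.25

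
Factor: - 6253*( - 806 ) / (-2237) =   -  2^1*13^3*31^1 * 37^1*2237^ ( - 1)=- 5039918/2237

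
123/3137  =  123/3137 = 0.04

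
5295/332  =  5295/332=15.95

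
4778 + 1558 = 6336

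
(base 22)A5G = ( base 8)11546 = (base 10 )4966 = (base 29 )5Q7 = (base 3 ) 20210221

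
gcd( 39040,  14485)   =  5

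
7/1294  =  7/1294  =  0.01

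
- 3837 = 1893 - 5730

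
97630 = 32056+65574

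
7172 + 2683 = 9855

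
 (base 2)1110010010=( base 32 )si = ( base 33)RN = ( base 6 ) 4122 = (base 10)914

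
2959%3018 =2959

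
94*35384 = 3326096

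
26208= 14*1872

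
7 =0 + 7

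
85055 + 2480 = 87535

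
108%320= 108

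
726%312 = 102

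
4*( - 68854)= - 275416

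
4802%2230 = 342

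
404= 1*404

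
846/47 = 18=18.00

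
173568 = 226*768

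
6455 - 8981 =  - 2526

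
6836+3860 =10696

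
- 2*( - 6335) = 12670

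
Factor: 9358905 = 3^1*5^1*211^1*2957^1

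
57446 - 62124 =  - 4678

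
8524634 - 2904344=5620290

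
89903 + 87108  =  177011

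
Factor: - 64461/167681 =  - 3^1*73^(- 1 )*2297^( - 1 ) * 21487^1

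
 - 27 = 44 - 71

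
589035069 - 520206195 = 68828874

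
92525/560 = 165 + 25/112 =165.22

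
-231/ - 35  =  6 + 3/5 =6.60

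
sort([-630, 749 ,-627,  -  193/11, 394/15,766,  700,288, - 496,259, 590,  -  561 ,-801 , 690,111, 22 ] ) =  [ - 801, - 630,-627,-561, -496 , - 193/11, 22, 394/15,111 , 259,288, 590,690,  700,  749,766]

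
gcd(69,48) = 3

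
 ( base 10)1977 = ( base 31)21o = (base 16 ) 7B9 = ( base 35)1LH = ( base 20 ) 4ih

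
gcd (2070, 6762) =138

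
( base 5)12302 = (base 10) 952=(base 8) 1670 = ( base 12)674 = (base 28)160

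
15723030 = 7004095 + 8718935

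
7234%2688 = 1858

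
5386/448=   12+5/224= 12.02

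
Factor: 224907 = 3^1*61^1*1229^1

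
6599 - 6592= 7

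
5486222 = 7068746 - 1582524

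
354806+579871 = 934677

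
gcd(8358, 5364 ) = 6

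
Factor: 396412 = 2^2 * 99103^1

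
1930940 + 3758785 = 5689725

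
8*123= 984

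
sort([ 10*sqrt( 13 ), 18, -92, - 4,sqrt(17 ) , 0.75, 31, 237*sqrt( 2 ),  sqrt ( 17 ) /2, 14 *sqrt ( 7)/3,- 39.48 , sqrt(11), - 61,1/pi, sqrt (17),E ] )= [ - 92, - 61 , - 39.48,  -  4,1/pi , 0.75 , sqrt (17 ) /2, E , sqrt(11 ), sqrt(17),sqrt( 17),14*sqrt(7)/3, 18 , 31,10*sqrt( 13 ),237*sqrt(2 ) ] 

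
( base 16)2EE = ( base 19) 219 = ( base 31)O6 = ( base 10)750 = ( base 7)2121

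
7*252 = 1764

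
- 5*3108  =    -  15540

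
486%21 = 3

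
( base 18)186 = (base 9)576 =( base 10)474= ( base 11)3A1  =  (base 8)732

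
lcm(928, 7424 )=7424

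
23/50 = 23/50 = 0.46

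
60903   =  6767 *9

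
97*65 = 6305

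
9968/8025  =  1+1943/8025 =1.24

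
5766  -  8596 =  - 2830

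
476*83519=39755044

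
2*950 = 1900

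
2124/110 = 19+ 17/55 = 19.31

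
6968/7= 6968/7 = 995.43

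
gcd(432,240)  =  48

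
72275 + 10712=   82987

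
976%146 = 100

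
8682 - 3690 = 4992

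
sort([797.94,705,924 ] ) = [705,797.94,924] 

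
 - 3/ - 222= 1/74 = 0.01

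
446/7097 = 446/7097 = 0.06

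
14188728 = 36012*394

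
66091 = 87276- 21185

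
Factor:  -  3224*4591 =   -  14801384 = - 2^3*13^1*31^1*4591^1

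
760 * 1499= 1139240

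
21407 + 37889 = 59296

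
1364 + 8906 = 10270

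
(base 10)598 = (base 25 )nn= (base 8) 1126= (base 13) 370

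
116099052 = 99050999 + 17048053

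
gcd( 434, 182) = 14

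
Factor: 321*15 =4815 = 3^2*5^1*107^1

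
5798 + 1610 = 7408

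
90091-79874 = 10217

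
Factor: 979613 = 41^1* 23893^1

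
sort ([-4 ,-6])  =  [ - 6,-4]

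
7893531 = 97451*81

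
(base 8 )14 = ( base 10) 12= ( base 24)c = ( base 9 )13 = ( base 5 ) 22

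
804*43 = 34572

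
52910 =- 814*(- 65 )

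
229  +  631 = 860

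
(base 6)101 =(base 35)12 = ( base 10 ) 37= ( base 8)45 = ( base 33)14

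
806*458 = 369148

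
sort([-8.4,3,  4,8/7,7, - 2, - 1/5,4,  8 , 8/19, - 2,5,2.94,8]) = [ - 8.4, - 2, - 2, - 1/5,8/19, 8/7,2.94, 3,4,4,5,7, 8,8]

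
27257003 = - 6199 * ( - 4397) 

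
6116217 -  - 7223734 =13339951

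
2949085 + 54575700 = 57524785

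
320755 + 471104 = 791859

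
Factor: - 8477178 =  - 2^1*3^1*1412863^1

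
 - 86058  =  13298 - 99356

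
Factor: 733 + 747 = 2^3*5^1*37^1 = 1480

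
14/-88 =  - 7/44= - 0.16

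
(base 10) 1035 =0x40B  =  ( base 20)2BF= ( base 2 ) 10000001011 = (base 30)14f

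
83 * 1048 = 86984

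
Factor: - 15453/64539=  - 17/71 = -  17^1*71^(-1 ) 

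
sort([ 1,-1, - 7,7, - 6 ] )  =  [- 7,-6,  -  1,1,7 ]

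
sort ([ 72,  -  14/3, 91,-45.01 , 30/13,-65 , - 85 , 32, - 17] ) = [-85, - 65,-45.01, - 17, - 14/3, 30/13, 32,72  ,  91 ] 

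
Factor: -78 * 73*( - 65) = 370110  =  2^1*3^1 *5^1*13^2*73^1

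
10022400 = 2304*4350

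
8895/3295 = 1779/659 = 2.70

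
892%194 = 116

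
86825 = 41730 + 45095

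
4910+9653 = 14563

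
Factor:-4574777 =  - 4574777^1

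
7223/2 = 7223/2 =3611.50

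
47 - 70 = -23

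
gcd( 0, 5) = 5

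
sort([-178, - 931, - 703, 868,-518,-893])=[ - 931, - 893, - 703, - 518,-178,868 ]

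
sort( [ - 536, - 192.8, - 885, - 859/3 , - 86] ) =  [  -  885, - 536, - 859/3, - 192.8, - 86] 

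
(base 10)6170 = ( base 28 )7OA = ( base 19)H1E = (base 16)181A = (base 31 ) 6d1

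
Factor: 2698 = 2^1*19^1 * 71^1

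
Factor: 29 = 29^1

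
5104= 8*638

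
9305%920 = 105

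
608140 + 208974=817114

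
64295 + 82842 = 147137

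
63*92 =5796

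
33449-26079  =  7370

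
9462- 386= 9076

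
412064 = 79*5216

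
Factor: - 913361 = -809^1*1129^1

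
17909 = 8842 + 9067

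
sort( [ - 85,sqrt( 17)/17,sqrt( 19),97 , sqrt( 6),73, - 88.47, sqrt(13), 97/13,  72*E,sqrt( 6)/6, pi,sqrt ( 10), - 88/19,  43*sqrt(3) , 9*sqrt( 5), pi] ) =[ - 88.47, - 85,-88/19, sqrt (17)/17, sqrt(6 )/6 , sqrt( 6),pi, pi,sqrt(10 ), sqrt(13),sqrt (19), 97/13, 9*sqrt (5) , 73 , 43*sqrt( 3), 97,  72*E]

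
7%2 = 1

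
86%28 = 2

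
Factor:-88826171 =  - 7^2 * 109^1 *16631^1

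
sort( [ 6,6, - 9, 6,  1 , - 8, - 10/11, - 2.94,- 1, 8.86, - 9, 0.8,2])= [ - 9,-9, - 8, - 2.94, - 1, - 10/11 , 0.8, 1,2, 6, 6, 6 , 8.86]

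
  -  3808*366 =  - 1393728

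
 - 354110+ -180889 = - 534999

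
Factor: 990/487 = 2^1*3^2*5^1*11^1 * 487^(  -  1)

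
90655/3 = 30218 + 1/3 = 30218.33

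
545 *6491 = 3537595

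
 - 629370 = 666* ( - 945 ) 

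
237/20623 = 237/20623=0.01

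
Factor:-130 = -2^1*5^1 * 13^1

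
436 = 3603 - 3167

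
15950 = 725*22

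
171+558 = 729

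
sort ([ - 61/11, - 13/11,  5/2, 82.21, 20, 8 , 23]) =[ - 61/11, - 13/11,5/2 , 8,20, 23, 82.21] 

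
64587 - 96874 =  - 32287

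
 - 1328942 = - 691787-637155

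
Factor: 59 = 59^1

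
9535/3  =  9535/3=3178.33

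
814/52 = 15  +  17/26 = 15.65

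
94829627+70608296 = 165437923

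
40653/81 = 501 + 8/9 = 501.89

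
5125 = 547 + 4578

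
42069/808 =42069/808 = 52.07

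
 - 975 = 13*( - 75 )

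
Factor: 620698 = 2^1*13^1*23873^1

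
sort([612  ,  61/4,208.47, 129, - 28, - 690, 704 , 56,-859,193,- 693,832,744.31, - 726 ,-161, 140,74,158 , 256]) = [ -859, - 726,-693, - 690,  -  161,-28 , 61/4, 56,74, 129,140, 158, 193, 208.47,  256, 612,704,744.31, 832] 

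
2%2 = 0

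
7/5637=7/5637   =  0.00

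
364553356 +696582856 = 1061136212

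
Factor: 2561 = 13^1*197^1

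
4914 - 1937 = 2977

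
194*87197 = 16916218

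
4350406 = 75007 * 58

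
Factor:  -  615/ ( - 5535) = 3^( - 2 ) = 1/9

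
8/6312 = 1/789 = 0.00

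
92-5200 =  - 5108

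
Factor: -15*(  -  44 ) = 660 = 2^2*3^1*5^1*11^1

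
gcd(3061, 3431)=1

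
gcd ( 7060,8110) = 10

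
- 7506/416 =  - 19 + 199/208 = - 18.04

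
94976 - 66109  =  28867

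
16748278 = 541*30958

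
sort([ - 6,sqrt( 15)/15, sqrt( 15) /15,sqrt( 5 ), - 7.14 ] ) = [ - 7.14, - 6,sqrt( 15)/15 , sqrt(15)/15 , sqrt( 5 )] 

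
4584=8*573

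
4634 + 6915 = 11549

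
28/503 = 28/503=0.06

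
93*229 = 21297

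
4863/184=4863/184 = 26.43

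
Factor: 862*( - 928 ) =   -  2^6*29^1*431^1 = - 799936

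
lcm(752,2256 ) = 2256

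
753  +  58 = 811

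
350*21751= 7612850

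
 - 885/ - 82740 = 59/5516 = 0.01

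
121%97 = 24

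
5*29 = 145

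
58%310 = 58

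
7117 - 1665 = 5452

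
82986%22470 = 15576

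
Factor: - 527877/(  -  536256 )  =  2^( - 6 ) * 3^2 * 7^1  =  63/64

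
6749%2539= 1671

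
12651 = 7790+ 4861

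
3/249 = 1/83= 0.01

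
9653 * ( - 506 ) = -4884418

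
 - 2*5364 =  - 10728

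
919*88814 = 81620066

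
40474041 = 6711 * 6031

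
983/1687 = 983/1687=0.58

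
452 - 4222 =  - 3770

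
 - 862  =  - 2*431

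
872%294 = 284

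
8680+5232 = 13912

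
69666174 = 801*86974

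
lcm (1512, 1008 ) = 3024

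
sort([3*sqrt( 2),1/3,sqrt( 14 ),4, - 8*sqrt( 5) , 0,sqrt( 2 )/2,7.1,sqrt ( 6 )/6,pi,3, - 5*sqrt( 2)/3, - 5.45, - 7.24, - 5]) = [  -  8*sqrt (5 ), - 7.24,-5.45, - 5, - 5*sqrt( 2)/3 , 0,1/3,sqrt( 6)/6,sqrt(2)/2,3, pi,  sqrt (14), 4, 3*sqrt( 2), 7.1 ] 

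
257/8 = 257/8= 32.12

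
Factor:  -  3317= - 31^1*107^1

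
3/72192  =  1/24064=0.00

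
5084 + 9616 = 14700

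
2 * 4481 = 8962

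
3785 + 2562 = 6347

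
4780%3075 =1705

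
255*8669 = 2210595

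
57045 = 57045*1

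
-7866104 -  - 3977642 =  -3888462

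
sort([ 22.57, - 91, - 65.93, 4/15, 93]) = [ - 91,- 65.93, 4/15, 22.57,93]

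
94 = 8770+-8676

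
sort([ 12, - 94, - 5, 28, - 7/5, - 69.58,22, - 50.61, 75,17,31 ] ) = [-94, - 69.58,  -  50.61,  -  5, - 7/5,12,17,22, 28,31,75 ]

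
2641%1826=815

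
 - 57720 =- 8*7215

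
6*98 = 588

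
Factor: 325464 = 2^3*3^1*71^1*191^1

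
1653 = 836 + 817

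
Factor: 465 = 3^1*5^1 * 31^1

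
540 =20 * 27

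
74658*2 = 149316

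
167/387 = 167/387 = 0.43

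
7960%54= 22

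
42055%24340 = 17715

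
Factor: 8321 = 53^1*157^1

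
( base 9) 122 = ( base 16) 65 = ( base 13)7a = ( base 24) 45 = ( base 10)101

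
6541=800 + 5741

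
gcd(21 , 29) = 1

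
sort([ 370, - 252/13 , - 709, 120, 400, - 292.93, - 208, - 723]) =[ - 723, - 709, - 292.93, - 208, - 252/13, 120,  370, 400 ]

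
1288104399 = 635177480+652926919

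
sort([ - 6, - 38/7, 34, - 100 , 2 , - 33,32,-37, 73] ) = [-100,-37, - 33,-6,-38/7, 2, 32, 34, 73 ] 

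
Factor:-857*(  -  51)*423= 3^3*17^1*47^1*857^1 = 18488061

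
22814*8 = 182512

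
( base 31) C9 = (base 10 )381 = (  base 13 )234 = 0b101111101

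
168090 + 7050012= 7218102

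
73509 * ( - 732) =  - 53808588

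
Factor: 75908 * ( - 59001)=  - 2^2*3^1*7^1 * 71^1*277^1*2711^1 = -4478647908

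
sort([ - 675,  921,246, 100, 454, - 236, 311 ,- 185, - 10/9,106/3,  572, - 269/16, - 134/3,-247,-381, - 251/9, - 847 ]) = [ - 847,-675, - 381, - 247, - 236, - 185, - 134/3,-251/9, - 269/16, - 10/9,106/3,  100, 246, 311,454, 572, 921]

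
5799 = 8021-2222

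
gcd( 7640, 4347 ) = 1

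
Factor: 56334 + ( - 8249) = 48085 = 5^1*59^1 * 163^1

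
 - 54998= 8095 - 63093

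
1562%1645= 1562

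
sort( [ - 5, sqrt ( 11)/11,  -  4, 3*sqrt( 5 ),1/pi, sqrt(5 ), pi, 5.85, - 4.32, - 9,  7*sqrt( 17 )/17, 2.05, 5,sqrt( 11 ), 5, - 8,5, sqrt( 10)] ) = [ -9 , - 8, - 5, - 4.32,-4, sqrt(11)/11, 1/pi , 7*sqrt( 17 ) /17, 2.05, sqrt( 5) , pi, sqrt(10), sqrt( 11 ), 5, 5, 5, 5.85 , 3 * sqrt ( 5)]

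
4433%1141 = 1010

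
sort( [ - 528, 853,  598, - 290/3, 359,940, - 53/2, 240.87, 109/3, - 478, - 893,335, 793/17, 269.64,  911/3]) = [ - 893, - 528, - 478, - 290/3, - 53/2, 109/3, 793/17,240.87,269.64, 911/3,335, 359 , 598, 853, 940]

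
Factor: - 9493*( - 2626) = 2^1*11^1 * 13^1*101^1 * 863^1  =  24928618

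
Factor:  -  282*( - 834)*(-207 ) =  - 48683916 = - 2^2*3^4*23^1*47^1*139^1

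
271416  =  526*516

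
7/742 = 1/106 = 0.01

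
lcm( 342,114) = 342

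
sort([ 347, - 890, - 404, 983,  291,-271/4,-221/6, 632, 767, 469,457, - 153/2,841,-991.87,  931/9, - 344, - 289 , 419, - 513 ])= [ - 991.87, - 890, - 513,  -  404,- 344, - 289, - 153/2, - 271/4, - 221/6 , 931/9, 291, 347, 419,457,469 , 632,767,841, 983] 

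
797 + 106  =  903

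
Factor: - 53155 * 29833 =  - 1585773115  =  - 5^1*10631^1 * 29833^1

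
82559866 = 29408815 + 53151051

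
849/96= 8 + 27/32 = 8.84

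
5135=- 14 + 5149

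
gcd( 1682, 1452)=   2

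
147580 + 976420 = 1124000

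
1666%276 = 10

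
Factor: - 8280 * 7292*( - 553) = 33388901280 = 2^5 *3^2 * 5^1 * 7^1*23^1*79^1 * 1823^1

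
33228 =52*639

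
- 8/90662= - 1 +45327/45331=- 0.00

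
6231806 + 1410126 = 7641932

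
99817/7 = 99817/7 = 14259.57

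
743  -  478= 265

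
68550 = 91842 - 23292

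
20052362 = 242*82861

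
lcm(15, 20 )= 60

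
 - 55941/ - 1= 55941 + 0/1 = 55941.00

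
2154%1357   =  797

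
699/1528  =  699/1528 = 0.46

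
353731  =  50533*7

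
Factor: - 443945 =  -5^1 * 88789^1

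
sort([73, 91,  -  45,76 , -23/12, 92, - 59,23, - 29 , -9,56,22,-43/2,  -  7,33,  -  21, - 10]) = [ - 59, - 45, - 29, - 43/2, - 21, - 10, - 9, -7, - 23/12,22,23,33,56,73,76,91,92 ] 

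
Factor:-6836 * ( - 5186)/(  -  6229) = - 35451496/6229= - 2^3*1709^1*2593^1*6229^( - 1) 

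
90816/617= 147 + 117/617 = 147.19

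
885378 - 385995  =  499383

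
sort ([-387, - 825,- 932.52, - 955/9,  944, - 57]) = [-932.52, - 825,-387, - 955/9 , - 57, 944]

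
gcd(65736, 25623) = 9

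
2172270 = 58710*37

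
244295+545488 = 789783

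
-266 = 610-876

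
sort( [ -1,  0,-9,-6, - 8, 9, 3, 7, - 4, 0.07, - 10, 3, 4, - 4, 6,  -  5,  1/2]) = [ - 10, - 9,-8, - 6,-5, - 4, - 4, - 1,0, 0.07,1/2,3, 3, 4 , 6, 7, 9] 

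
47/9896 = 47/9896  =  0.00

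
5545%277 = 5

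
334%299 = 35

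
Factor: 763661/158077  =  101^1*7561^1*158077^( - 1)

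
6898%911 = 521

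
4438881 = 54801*81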